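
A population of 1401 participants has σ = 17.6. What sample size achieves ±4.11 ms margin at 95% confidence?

Without FPC: n₀ = (1.96×17.6/4.11)² = 70.446. With FPC: n = n₀N/(n₀+N-1) = 67.1 → n = 68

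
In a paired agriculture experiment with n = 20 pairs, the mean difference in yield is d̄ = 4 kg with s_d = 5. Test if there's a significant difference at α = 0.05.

t = d̄/(s_d/√n) = 4/(5/√20) = 3.578. df = 19, critical t = ±2.093. Reject H₀.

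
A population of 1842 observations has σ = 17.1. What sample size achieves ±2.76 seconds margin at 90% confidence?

Without FPC: n₀ = (1.645×17.1/2.76)² = 103.874. With FPC: n = n₀N/(n₀+N-1) = 98.4 → n = 99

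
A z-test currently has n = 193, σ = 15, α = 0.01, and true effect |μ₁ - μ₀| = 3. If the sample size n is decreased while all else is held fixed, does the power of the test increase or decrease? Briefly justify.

Power decreases: a smaller n inflates the standard error σ/√n, pulling the sampling distribution under H₁ back toward the critical value.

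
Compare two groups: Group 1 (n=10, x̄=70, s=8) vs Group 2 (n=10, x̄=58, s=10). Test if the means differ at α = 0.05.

Pooled sp = 9.06. t = 2.963, df = 18. Critical t = ±2.101. Reject H₀.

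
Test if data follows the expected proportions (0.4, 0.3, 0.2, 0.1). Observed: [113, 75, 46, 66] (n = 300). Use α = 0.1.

Expected: [120.0, 90.0, 60.0, 30.0]. χ² = 49.375. df = 3, critical = 6.251. Reject H₀.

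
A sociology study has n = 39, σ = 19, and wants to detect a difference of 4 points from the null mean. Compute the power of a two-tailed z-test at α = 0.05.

SE = σ/√n = 19/√39 = 3.042. Non-centrality λ = d/SE = 4/3.042 = 1.315. Power ≈ Φ(λ - z_{α/2}) = Φ(1.315 - 1.96) = Φ(-0.645) = 0.259.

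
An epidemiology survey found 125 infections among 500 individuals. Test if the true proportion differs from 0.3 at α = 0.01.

p̂ = 0.25, p₀ = 0.3. z = (p̂ - p₀)/√(p₀(1-p₀)/n) = -2.44. Critical: ±2.576. Fail to reject H₀.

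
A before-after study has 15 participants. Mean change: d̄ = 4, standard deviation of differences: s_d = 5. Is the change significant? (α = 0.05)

t = d̄/(s_d/√n) = 4/(5/√15) = 3.098. df = 14, critical t = ±2.145. Reject H₀.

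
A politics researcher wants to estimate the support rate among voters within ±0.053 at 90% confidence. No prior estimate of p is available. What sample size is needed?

Conservative approach: use p = 0.5 (maximizes p(1-p) = 0.25). n = z²(0.25)/E² = 1.645²×0.25/0.053² = 240.8 → n = 241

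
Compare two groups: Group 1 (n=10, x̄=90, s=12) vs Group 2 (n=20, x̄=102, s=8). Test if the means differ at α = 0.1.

Pooled sp = 9.47. t = -3.271, df = 28. Critical t = ±1.701. Reject H₀.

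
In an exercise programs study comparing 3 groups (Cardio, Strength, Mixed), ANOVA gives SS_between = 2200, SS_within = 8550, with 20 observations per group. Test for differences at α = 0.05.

df_between = 2, df_within = 57. F = MS_between/MS_within = 1100.0/150.0 = 7.333. F_crit ≈ 3.159. Reject H₀. At least one mean differs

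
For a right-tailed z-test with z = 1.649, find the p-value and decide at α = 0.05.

p = P(Z > 1.649) = 1 - Φ(1.649) ≈ 0.0496. Since p < 0.05, reject H₀ (significant) at α = 0.05.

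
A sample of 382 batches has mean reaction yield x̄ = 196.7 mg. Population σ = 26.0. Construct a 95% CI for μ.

CI = x̄ ± z*(σ/√n) = 196.7 ± 1.96(26.0/√382) = 196.7 ± 2.61 = (194.09, 199.31)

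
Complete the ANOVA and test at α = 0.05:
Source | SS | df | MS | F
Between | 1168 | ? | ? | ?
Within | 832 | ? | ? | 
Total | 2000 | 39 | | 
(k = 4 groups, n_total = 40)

df_between = 3, df_within = 36. MS_between = 389.33, MS_within = 23.11. F = 16.846, F_crit ≈ 2.866. Reject H₀.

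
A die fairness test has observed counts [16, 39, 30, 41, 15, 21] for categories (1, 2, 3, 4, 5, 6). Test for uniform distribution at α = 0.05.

Expected = 27 each. χ² = Σ(O-E)²/E = 24.074. df = 5, critical value = 11.07. Reject H₀.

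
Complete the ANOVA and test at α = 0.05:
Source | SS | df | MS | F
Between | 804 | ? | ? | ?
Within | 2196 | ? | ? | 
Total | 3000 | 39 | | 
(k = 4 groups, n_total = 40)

df_between = 3, df_within = 36. MS_between = 268.0, MS_within = 61.0. F = 4.393, F_crit ≈ 2.866. Reject H₀.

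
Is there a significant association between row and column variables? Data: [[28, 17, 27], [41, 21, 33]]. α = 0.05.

χ² = 0.309. df = 2, critical = 5.991. Fail to reject H₀. No evidence of dependence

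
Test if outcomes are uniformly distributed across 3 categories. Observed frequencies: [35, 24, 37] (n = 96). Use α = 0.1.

Expected = 32 each. χ² = Σ(O-E)²/E = 3.062. df = 2, critical value = 4.605. Fail to reject H₀.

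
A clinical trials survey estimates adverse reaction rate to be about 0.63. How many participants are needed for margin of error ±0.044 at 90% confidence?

n = z²p(1-p)/E² = 1.645²×0.63×0.37/0.044² = 325.8 → n = 326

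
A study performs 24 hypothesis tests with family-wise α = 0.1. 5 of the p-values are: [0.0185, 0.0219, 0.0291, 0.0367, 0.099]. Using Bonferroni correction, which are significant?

Bonferroni α = 0.1/24 = 0.00417. None of the given p-values are significant.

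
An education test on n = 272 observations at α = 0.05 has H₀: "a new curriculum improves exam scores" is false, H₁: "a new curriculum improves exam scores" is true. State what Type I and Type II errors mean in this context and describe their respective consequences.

Type I (false positive): concluding that a new curriculum improves exam scores when it is not — adopting a curriculum that gives no real benefit — disruption for nothing. Type II (false negative): failing to conclude that a new curriculum improves exam scores when it is — keeping the old curriculum when the new one would have helped students. Which is costlier depends on domain priorities and is a judgement call rather than a statistical fact.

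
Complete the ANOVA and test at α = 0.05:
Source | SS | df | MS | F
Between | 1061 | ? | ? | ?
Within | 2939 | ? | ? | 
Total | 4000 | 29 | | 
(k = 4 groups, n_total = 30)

df_between = 3, df_within = 26. MS_between = 353.67, MS_within = 113.04. F = 3.129, F_crit ≈ 2.975. Reject H₀.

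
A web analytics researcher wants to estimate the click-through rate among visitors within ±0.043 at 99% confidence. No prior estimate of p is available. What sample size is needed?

Conservative approach: use p = 0.5 (maximizes p(1-p) = 0.25). n = z²(0.25)/E² = 2.576²×0.25/0.043² = 897.2 → n = 898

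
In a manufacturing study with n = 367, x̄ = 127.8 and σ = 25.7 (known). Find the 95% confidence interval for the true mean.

CI = x̄ ± z*(σ/√n) = 127.8 ± 1.96(25.7/√367) = 127.8 ± 2.63 = (125.17, 130.43)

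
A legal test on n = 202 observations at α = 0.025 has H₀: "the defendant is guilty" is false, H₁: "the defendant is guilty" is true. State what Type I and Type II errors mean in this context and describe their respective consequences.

Type I (false positive): concluding that the defendant is guilty when it is not — convicting an innocent person. Type II (false negative): failing to conclude that the defendant is guilty when it is — acquitting a guilty person. Which is costlier depends on domain priorities and is a judgement call rather than a statistical fact.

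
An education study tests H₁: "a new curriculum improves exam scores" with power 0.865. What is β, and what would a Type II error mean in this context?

β = 1 - power = 1 - 0.865 = 0.135. A Type II error is failing to reject H₀ when H₀ is false (false negative) — here, failing to conclude that a new curriculum improves exam scores when in fact it is true. Consequence: keeping the old curriculum when the new one would have helped students.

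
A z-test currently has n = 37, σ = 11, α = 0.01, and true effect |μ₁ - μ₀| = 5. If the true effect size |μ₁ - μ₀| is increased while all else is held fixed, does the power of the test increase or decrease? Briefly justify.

Power increases: a larger true effect increases the non-centrality λ = |μ₁ - μ₀|/(σ/√n).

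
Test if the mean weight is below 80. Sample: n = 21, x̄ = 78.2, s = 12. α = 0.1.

t = (78.2 - 80)/(12/√21) = -0.687, df = 20. Critical t = -1.325. Fail to reject H₀.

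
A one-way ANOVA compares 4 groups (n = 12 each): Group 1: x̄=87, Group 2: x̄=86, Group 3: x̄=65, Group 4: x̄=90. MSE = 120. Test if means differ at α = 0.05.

Grand mean = 82.0. SS_between = 4728.0, MS_between = 1576.0. F = 13.133, F_crit ≈ 2.816. Reject H₀.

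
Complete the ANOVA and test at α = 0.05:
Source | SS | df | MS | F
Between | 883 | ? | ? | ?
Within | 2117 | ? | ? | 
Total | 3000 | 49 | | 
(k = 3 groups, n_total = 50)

df_between = 2, df_within = 47. MS_between = 441.5, MS_within = 45.04. F = 9.802, F_crit ≈ 3.195. Reject H₀.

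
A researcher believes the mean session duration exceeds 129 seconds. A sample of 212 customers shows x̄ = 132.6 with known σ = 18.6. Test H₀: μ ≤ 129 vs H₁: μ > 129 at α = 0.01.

z = 2.818. Critical value: 2.33. Reject H₀.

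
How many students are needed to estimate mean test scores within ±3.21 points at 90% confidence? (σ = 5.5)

n = (z*σ/E)² = (1.645×5.5/3.21)² = 7.9 → n = 8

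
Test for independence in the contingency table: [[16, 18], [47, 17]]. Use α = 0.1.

χ² = 6.729. df = 1, critical = 2.706. Reject H₀. Variables are dependent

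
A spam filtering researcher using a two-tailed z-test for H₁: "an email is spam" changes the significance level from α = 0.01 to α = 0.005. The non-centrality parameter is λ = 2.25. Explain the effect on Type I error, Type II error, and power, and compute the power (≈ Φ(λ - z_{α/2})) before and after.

Decreasing α from 0.01 to 0.005:
• Type I error rate decreases (α is the Type I rate by definition).
• Critical value moves from z_{α/2} = 2.576 to 2.807, so power = Φ(λ - z_{α/2}) goes from Φ(2.25 - 2.576) = 0.372 to Φ(2.25 - 2.807) = 0.289.
• Type II error rate β = 1 - power therefore increases (0.628 → 0.711).
Appropriate when false positives are costly — here, a legitimate email is sent to the spam folder and the user misses it.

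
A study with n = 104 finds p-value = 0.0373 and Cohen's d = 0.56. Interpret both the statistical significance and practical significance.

Statistically significant (p = 0.0373 < 0.05). Cohen's d = 0.56 indicates a medium effect size. Both statistical and practical significance should be considered.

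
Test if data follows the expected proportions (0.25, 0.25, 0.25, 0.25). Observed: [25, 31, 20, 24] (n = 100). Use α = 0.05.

Expected: [25.0, 25.0, 25.0, 25.0]. χ² = 2.48. df = 3, critical = 7.815. Fail to reject H₀.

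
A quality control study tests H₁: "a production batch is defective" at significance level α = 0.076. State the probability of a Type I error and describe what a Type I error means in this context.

P(Type I error) = α = 0.076. A Type I error is rejecting H₀ when H₀ is actually true (false positive) — here, concluding that a production batch is defective when in fact this is not the case. Consequence: scrapping a good batch — wasted material and cost for no reason.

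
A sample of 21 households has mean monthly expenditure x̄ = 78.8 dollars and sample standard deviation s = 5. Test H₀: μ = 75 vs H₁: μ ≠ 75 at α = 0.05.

t = (x̄ - μ₀)/(s/√n) = (78.8 - 75)/(5/√21) = 3.483. df = 20, critical t = ±2.086. Reject H₀.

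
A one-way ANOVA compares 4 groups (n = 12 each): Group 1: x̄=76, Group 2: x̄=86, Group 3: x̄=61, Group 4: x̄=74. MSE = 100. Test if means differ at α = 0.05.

Grand mean = 74.25. SS_between = 3801.0, MS_between = 1267.0. F = 12.67, F_crit ≈ 2.816. Reject H₀.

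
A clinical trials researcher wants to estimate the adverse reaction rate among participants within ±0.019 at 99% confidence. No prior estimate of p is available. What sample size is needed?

Conservative approach: use p = 0.5 (maximizes p(1-p) = 0.25). n = z²(0.25)/E² = 2.576²×0.25/0.019² = 4595.4 → n = 4596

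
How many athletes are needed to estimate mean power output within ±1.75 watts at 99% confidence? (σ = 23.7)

n = (z*σ/E)² = (2.576×23.7/1.75)² = 1217.1 → n = 1218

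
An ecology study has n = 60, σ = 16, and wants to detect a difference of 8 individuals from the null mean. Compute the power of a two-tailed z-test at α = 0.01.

SE = σ/√n = 16/√60 = 2.066. Non-centrality λ = d/SE = 8/2.066 = 3.873. Power ≈ Φ(λ - z_{α/2}) = Φ(3.873 - 2.576) = Φ(1.297) = 0.903.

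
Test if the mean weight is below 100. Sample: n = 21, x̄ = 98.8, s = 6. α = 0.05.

t = (98.8 - 100)/(6/√21) = -0.917, df = 20. Critical t = -1.725. Fail to reject H₀.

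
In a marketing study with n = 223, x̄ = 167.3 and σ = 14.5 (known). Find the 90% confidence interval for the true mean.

CI = x̄ ± z*(σ/√n) = 167.3 ± 1.645(14.5/√223) = 167.3 ± 1.6 = (165.7, 168.9)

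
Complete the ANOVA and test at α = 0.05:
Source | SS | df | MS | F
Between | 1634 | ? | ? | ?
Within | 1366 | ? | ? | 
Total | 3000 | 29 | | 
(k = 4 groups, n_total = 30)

df_between = 3, df_within = 26. MS_between = 544.67, MS_within = 52.54. F = 10.367, F_crit ≈ 2.975. Reject H₀.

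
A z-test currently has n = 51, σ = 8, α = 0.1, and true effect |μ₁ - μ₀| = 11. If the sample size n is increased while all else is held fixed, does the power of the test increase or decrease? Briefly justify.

Power increases: a larger n shrinks the standard error σ/√n, moving the sampling distribution under H₁ further from the critical value.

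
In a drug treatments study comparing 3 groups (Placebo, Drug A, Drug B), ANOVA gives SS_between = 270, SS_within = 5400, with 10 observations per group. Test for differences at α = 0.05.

df_between = 2, df_within = 27. F = MS_between/MS_within = 135.0/200.0 = 0.675. F_crit ≈ 3.354. Fail to reject H₀.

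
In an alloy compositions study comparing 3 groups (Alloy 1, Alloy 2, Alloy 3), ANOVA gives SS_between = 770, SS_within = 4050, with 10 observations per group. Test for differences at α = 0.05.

df_between = 2, df_within = 27. F = MS_between/MS_within = 385.0/150.0 = 2.567. F_crit ≈ 3.354. Fail to reject H₀.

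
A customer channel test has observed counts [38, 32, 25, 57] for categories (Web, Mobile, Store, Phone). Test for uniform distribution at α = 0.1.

Expected = 38 each. χ² = Σ(O-E)²/E = 14.895. df = 3, critical value = 6.251. Reject H₀.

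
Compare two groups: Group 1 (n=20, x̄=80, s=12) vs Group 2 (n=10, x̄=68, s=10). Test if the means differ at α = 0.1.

Pooled sp = 11.4. t = 2.719, df = 28. Critical t = ±1.701. Reject H₀.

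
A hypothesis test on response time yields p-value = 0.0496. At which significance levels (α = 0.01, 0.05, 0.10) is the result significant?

p = 0.0496. Significant at: α = 0.05, 0.1.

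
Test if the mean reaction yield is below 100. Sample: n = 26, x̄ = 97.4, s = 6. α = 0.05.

t = (97.4 - 100)/(6/√26) = -2.21, df = 25. Critical t = -1.708. Reject H₀.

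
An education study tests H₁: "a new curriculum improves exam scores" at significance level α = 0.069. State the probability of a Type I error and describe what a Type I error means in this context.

P(Type I error) = α = 0.069. A Type I error is rejecting H₀ when H₀ is actually true (false positive) — here, concluding that a new curriculum improves exam scores when in fact this is not the case. Consequence: adopting a curriculum that gives no real benefit — disruption for nothing.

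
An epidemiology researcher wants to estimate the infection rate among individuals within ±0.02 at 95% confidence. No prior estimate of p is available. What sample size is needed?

Conservative approach: use p = 0.5 (maximizes p(1-p) = 0.25). n = z²(0.25)/E² = 1.96²×0.25/0.02² = 2401.0 → n = 2401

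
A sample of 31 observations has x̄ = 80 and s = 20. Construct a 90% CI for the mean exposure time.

CI = x̄ ± t*(s/√n) = 80 ± 1.697(20/√31) = (73.9, 86.1)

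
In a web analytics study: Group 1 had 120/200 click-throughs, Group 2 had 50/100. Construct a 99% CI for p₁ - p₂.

p̂₁ = 0.6, p̂₂ = 0.5. Difference = 0.1. CI = (-0.057, 0.257)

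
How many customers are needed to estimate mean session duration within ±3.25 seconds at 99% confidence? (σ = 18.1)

n = (z*σ/E)² = (2.576×18.1/3.25)² = 205.8 → n = 206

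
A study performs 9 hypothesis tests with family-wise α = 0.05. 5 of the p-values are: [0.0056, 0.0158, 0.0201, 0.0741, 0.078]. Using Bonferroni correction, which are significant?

Bonferroni α = 0.05/9 = 0.00556. None of the given p-values are significant.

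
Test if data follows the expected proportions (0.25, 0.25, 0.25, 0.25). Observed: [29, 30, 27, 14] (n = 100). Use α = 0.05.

Expected: [25.0, 25.0, 25.0, 25.0]. χ² = 6.64. df = 3, critical = 7.815. Fail to reject H₀.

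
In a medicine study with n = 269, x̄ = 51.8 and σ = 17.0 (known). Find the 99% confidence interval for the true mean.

CI = x̄ ± z*(σ/√n) = 51.8 ± 2.576(17.0/√269) = 51.8 ± 2.67 = (49.13, 54.47)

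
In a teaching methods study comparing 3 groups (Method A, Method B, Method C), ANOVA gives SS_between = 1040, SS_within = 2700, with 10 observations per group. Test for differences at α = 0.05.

df_between = 2, df_within = 27. F = MS_between/MS_within = 520.0/100.0 = 5.2. F_crit ≈ 3.354. Reject H₀. At least one mean differs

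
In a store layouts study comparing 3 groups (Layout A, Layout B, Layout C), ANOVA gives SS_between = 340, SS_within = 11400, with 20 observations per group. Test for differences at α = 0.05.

df_between = 2, df_within = 57. F = MS_between/MS_within = 170.0/200.0 = 0.85. F_crit ≈ 3.159. Fail to reject H₀.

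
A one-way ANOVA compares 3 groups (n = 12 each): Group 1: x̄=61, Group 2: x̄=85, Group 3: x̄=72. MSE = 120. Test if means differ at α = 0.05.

Grand mean = 72.67. SS_between = 3464.0, MS_between = 1732.0. F = 14.433, F_crit ≈ 3.285. Reject H₀.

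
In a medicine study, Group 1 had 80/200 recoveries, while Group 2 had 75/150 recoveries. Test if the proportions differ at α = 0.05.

p̂₁ = 0.4, p̂₂ = 0.5, pooled p̂ = 0.443. z = -1.864. Critical: ±1.96. Fail to reject H₀.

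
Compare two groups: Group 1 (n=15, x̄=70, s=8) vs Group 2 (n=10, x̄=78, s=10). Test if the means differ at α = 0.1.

Pooled sp = 8.84. t = -2.218, df = 23. Critical t = ±1.714. Reject H₀.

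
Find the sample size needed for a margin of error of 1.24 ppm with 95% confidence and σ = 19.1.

n = (z*σ/E)² = (1.96×19.1/1.24)² = 911.5 → n = 912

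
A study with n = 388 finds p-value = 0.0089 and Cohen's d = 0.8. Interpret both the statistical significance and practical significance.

Statistically significant (p = 0.0089 < 0.05). Cohen's d = 0.8 indicates a large effect size. Both statistical and practical significance should be considered.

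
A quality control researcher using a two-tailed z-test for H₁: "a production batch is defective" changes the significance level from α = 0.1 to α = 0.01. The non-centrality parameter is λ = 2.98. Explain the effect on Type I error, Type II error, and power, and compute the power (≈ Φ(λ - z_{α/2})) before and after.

Decreasing α from 0.1 to 0.01:
• Type I error rate decreases (α is the Type I rate by definition).
• Critical value moves from z_{α/2} = 1.645 to 2.576, so power = Φ(λ - z_{α/2}) goes from Φ(2.98 - 1.645) = 0.909 to Φ(2.98 - 2.576) = 0.657.
• Type II error rate β = 1 - power therefore increases (0.091 → 0.343).
Appropriate when false positives are costly — here, scrapping a good batch — wasted material and cost for no reason.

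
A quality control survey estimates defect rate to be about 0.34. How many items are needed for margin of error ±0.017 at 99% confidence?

n = z²p(1-p)/E² = 2.576²×0.34×0.66/0.017² = 5152.5 → n = 5153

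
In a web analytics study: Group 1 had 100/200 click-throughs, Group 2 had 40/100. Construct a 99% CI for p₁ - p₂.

p̂₁ = 0.5, p̂₂ = 0.4. Difference = 0.1. CI = (-0.056, 0.256)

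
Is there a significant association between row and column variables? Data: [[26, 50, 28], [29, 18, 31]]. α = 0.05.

χ² = 11.904. df = 2, critical = 5.991. Reject H₀. Variables are dependent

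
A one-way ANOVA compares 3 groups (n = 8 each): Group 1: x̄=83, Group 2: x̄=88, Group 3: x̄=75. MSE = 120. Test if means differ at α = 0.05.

Grand mean = 82.0. SS_between = 688.0, MS_between = 344.0. F = 2.867, F_crit ≈ 3.467. Fail to reject H₀.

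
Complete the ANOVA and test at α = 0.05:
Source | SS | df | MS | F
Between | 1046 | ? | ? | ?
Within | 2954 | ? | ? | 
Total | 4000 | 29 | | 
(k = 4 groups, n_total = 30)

df_between = 3, df_within = 26. MS_between = 348.67, MS_within = 113.62. F = 3.069, F_crit ≈ 2.975. Reject H₀.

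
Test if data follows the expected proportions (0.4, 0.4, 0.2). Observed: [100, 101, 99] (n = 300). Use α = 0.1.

Expected: [120.0, 120.0, 60.0]. χ² = 31.692. df = 2, critical = 4.605. Reject H₀.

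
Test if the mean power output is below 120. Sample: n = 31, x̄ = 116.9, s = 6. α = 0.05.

t = (116.9 - 120)/(6/√31) = -2.877, df = 30. Critical t = -1.697. Reject H₀.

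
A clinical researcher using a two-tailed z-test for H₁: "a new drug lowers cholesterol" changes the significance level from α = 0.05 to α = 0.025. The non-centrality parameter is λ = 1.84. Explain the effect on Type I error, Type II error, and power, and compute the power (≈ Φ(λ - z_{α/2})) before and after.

Decreasing α from 0.05 to 0.025:
• Type I error rate decreases (α is the Type I rate by definition).
• Critical value moves from z_{α/2} = 1.96 to 2.241, so power = Φ(λ - z_{α/2}) goes from Φ(1.84 - 1.96) = 0.452 to Φ(1.84 - 2.241) = 0.344.
• Type II error rate β = 1 - power therefore increases (0.548 → 0.656).
Appropriate when false positives are costly — here, approving an ineffective drug — patients take a useless medication and may skip effective alternatives.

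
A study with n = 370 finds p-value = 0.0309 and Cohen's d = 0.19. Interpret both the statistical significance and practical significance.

Statistically significant (p = 0.0309 < 0.05). Cohen's d = 0.19 indicates a very small effect size. Both statistical and practical significance should be considered.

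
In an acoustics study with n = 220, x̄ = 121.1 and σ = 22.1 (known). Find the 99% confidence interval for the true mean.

CI = x̄ ± z*(σ/√n) = 121.1 ± 2.576(22.1/√220) = 121.1 ± 3.84 = (117.26, 124.94)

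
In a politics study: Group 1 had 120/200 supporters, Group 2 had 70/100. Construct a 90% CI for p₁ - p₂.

p̂₁ = 0.6, p̂₂ = 0.7. Difference = -0.1. CI = (-0.194, -0.006)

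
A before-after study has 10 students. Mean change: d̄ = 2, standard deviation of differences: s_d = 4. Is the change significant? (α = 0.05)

t = d̄/(s_d/√n) = 2/(4/√10) = 1.581. df = 9, critical t = ±2.262. Fail to reject H₀.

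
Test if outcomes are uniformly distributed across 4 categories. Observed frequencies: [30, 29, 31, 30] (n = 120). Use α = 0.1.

Expected = 30 each. χ² = Σ(O-E)²/E = 0.067. df = 3, critical value = 6.251. Fail to reject H₀.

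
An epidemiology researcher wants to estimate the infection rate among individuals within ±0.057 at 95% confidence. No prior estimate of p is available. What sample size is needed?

Conservative approach: use p = 0.5 (maximizes p(1-p) = 0.25). n = z²(0.25)/E² = 1.96²×0.25/0.057² = 295.6 → n = 296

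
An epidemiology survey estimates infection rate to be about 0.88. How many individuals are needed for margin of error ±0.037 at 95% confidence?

n = z²p(1-p)/E² = 1.96²×0.88×0.12/0.037² = 296.3 → n = 297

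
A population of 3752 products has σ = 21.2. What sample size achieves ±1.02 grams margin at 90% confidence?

Without FPC: n₀ = (1.645×21.2/1.02)² = 1168.97. With FPC: n = n₀N/(n₀+N-1) = 891.5 → n = 892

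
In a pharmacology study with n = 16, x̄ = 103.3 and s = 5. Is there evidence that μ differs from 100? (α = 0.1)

t = (x̄ - μ₀)/(s/√n) = (103.3 - 100)/(5/√16) = 2.64. df = 15, critical t = ±1.753. Reject H₀.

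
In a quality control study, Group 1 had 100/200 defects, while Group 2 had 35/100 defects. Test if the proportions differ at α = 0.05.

p̂₁ = 0.5, p̂₂ = 0.35, pooled p̂ = 0.45. z = 2.462. Critical: ±1.96. Reject H₀.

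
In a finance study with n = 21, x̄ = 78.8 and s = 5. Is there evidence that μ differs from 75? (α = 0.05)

t = (x̄ - μ₀)/(s/√n) = (78.8 - 75)/(5/√21) = 3.483. df = 20, critical t = ±2.086. Reject H₀.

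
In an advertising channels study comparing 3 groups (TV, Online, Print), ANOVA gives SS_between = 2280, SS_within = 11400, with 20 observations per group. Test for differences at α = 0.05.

df_between = 2, df_within = 57. F = MS_between/MS_within = 1140.0/200.0 = 5.7. F_crit ≈ 3.159. Reject H₀. At least one mean differs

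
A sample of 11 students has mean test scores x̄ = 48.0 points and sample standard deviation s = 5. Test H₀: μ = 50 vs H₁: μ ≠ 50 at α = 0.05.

t = (x̄ - μ₀)/(s/√n) = (48.0 - 50)/(5/√11) = -1.327. df = 10, critical t = ±2.228. Fail to reject H₀.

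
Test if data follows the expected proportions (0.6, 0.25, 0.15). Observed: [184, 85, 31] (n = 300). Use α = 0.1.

Expected: [180.0, 75.0, 45.0]. χ² = 5.778. df = 2, critical = 4.605. Reject H₀.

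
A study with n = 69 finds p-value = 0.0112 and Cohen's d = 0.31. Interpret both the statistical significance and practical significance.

Statistically significant (p = 0.0112 < 0.05). Cohen's d = 0.31 indicates a small effect size. Both statistical and practical significance should be considered.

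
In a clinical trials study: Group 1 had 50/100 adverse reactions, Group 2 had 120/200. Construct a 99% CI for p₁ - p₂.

p̂₁ = 0.5, p̂₂ = 0.6. Difference = -0.1. CI = (-0.257, 0.057)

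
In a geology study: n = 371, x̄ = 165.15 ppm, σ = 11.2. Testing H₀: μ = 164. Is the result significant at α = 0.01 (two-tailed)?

z = (165.15 - 164)/(11.2/√371) = 1.978. Since |z| ≤ 2.576, not significant at α = 0.01.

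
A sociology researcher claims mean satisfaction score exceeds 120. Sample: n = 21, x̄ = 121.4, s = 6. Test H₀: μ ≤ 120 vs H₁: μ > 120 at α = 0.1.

t = (121.4 - 120)/(6/√21) = 1.069, df = 20. Critical t = 1.325. Fail to reject H₀.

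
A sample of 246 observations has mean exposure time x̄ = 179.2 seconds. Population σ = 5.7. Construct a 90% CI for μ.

CI = x̄ ± z*(σ/√n) = 179.2 ± 1.645(5.7/√246) = 179.2 ± 0.6 = (178.6, 179.8)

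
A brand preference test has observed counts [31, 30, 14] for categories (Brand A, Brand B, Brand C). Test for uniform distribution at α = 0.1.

Expected = 25 each. χ² = Σ(O-E)²/E = 7.28. df = 2, critical value = 4.605. Reject H₀.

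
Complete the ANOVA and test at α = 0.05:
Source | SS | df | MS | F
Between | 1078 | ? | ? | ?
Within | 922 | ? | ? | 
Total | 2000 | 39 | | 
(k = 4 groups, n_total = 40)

df_between = 3, df_within = 36. MS_between = 359.33, MS_within = 25.61. F = 14.03, F_crit ≈ 2.866. Reject H₀.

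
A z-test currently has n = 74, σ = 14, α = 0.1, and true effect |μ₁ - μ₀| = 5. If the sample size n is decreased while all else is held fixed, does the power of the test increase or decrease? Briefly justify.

Power decreases: a smaller n inflates the standard error σ/√n, pulling the sampling distribution under H₁ back toward the critical value.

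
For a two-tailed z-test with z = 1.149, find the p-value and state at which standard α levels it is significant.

p = 2·P(Z > |1.149|) = 2·(1 - Φ(1.149)) ≈ 0.2506. Not significant at any standard level.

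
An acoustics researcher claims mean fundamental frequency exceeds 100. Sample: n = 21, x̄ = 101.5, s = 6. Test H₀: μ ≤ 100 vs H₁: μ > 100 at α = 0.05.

t = (101.5 - 100)/(6/√21) = 1.146, df = 20. Critical t = 1.725. Fail to reject H₀.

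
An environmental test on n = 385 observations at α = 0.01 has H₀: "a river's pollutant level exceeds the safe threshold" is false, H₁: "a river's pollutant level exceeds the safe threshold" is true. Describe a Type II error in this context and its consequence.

Type II error: failing to reject H₀ when it is false — concluding that a river's pollutant level exceeds the safe threshold is not supported when in fact it is. Consequence: allowing unsafe pollution to continue.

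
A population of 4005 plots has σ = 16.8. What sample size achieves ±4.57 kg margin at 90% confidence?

Without FPC: n₀ = (1.645×16.8/4.57)² = 36.569. With FPC: n = n₀N/(n₀+N-1) = 36.2 → n = 37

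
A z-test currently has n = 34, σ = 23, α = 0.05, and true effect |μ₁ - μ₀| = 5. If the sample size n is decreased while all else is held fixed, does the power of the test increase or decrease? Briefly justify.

Power decreases: a smaller n inflates the standard error σ/√n, pulling the sampling distribution under H₁ back toward the critical value.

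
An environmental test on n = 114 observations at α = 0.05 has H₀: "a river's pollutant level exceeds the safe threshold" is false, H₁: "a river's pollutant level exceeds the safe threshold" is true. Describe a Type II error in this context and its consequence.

Type II error: failing to reject H₀ when it is false — concluding that a river's pollutant level exceeds the safe threshold is not supported when in fact it is. Consequence: allowing unsafe pollution to continue.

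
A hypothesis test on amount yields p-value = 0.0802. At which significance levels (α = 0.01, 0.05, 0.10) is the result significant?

p = 0.0802. Significant at: α = 0.1.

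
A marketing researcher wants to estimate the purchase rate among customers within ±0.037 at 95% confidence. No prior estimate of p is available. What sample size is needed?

Conservative approach: use p = 0.5 (maximizes p(1-p) = 0.25). n = z²(0.25)/E² = 1.96²×0.25/0.037² = 701.5 → n = 702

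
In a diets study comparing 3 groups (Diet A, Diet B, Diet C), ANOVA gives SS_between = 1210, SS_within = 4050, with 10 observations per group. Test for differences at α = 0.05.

df_between = 2, df_within = 27. F = MS_between/MS_within = 605.0/150.0 = 4.033. F_crit ≈ 3.354. Reject H₀. At least one mean differs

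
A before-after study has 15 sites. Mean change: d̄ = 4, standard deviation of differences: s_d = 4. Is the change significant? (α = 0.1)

t = d̄/(s_d/√n) = 4/(4/√15) = 3.873. df = 14, critical t = ±1.761. Reject H₀.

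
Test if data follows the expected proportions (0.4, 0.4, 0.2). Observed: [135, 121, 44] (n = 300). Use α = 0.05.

Expected: [120.0, 120.0, 60.0]. χ² = 6.15. df = 2, critical = 5.991. Reject H₀.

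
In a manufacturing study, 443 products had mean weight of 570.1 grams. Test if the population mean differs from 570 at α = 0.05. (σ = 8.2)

z = (x̄ - μ₀)/(σ/√n) = (570.1 - 570)/(8.2/√443) = 0.257. Critical value: ±1.96. Since |0.257| ≤ 1.96, Fail to reject H₀.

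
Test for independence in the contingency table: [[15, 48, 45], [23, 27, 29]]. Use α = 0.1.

χ² = 6.687. df = 2, critical = 4.605. Reject H₀. Variables are dependent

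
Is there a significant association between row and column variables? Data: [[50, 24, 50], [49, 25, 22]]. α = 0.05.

χ² = 7.477. df = 2, critical = 5.991. Reject H₀. Variables are dependent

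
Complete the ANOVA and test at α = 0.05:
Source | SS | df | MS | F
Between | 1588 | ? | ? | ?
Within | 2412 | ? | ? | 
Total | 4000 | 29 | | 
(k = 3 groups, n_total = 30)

df_between = 2, df_within = 27. MS_between = 794.0, MS_within = 89.33. F = 8.888, F_crit ≈ 3.354. Reject H₀.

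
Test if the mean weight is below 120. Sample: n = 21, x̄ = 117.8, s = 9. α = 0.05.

t = (117.8 - 120)/(9/√21) = -1.12, df = 20. Critical t = -1.725. Fail to reject H₀.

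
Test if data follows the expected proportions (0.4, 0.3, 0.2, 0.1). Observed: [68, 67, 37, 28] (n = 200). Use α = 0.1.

Expected: [80.0, 60.0, 40.0, 20.0]. χ² = 6.042. df = 3, critical = 6.251. Fail to reject H₀.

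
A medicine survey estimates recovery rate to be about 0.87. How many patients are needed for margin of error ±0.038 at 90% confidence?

n = z²p(1-p)/E² = 1.645²×0.87×0.13/0.038² = 211.9 → n = 212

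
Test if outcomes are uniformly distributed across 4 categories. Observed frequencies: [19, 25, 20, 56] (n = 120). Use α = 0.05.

Expected = 30 each. χ² = Σ(O-E)²/E = 30.733. df = 3, critical value = 7.815. Reject H₀.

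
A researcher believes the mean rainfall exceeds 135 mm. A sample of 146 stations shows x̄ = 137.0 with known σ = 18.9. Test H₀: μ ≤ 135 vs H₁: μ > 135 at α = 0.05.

z = 1.279. Critical value: 1.645. Fail to reject H₀.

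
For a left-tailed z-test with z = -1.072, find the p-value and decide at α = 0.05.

p = P(Z < -1.072) = Φ(-1.072) ≈ 0.1419. Since p ≥ 0.05, fail to reject H₀ (not significant) at α = 0.05.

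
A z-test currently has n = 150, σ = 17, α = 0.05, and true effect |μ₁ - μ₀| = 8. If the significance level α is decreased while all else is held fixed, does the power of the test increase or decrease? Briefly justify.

Power decreases: a smaller α raises the critical value, so less of the H₁ sampling distribution falls in the rejection region.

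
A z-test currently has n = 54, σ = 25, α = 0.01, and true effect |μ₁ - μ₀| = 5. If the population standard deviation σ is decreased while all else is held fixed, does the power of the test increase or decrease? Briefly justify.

Power increases: a smaller σ shrinks the standard error σ/√n, moving the sampling distribution under H₁ further from the critical value.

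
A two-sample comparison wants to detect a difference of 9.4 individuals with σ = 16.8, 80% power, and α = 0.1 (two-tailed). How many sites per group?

n per group = 2(z_α/2 + z_β)²σ²/d² = 2×(1.645 + 0.84)²×16.8²/9.4² = 39.4 → n = 40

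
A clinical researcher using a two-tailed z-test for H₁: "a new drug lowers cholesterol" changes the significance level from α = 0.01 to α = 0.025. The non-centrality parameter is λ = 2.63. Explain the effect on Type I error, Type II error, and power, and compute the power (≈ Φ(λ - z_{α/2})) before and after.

Increasing α from 0.01 to 0.025:
• Type I error rate increases (α is the Type I rate by definition).
• Critical value moves from z_{α/2} = 2.576 to 2.241, so power = Φ(λ - z_{α/2}) goes from Φ(2.63 - 2.576) = 0.522 to Φ(2.63 - 2.241) = 0.651.
• Type II error rate β = 1 - power therefore decreases (0.478 → 0.349).
Appropriate when false negatives are costly — here, shelving an effective drug — patients miss out on a treatment that would have helped.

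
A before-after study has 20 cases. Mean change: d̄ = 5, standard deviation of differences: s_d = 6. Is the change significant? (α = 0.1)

t = d̄/(s_d/√n) = 5/(6/√20) = 3.727. df = 19, critical t = ±1.729. Reject H₀.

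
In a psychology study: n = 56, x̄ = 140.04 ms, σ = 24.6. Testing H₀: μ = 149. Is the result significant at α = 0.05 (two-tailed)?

z = (140.04 - 149)/(24.6/√56) = -2.726. Since |z| > 1.96, significant at α = 0.05.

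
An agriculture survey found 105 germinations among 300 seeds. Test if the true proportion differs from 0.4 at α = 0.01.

p̂ = 0.35, p₀ = 0.4. z = (p̂ - p₀)/√(p₀(1-p₀)/n) = -1.768. Critical: ±2.576. Fail to reject H₀.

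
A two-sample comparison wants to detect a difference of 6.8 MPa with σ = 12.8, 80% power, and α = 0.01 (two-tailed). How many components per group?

n per group = 2(z_α/2 + z_β)²σ²/d² = 2×(2.576 + 0.84)²×12.8²/6.8² = 82.7 → n = 83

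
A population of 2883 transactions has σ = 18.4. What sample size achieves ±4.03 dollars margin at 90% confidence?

Without FPC: n₀ = (1.645×18.4/4.03)² = 56.41. With FPC: n = n₀N/(n₀+N-1) = 55.3 → n = 56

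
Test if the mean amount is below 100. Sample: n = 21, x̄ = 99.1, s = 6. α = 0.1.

t = (99.1 - 100)/(6/√21) = -0.687, df = 20. Critical t = -1.325. Fail to reject H₀.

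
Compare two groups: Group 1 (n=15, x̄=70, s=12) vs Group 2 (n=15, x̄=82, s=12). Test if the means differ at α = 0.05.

Pooled sp = 12.0. t = -2.739, df = 28. Critical t = ±2.048. Reject H₀.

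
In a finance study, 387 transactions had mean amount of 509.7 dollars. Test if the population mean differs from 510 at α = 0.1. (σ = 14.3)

z = (x̄ - μ₀)/(σ/√n) = (509.7 - 510)/(14.3/√387) = -0.413. Critical value: ±1.645. Since |-0.413| ≤ 1.645, Fail to reject H₀.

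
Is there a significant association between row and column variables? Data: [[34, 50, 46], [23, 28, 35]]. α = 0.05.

χ² = 0.896. df = 2, critical = 5.991. Fail to reject H₀. No evidence of dependence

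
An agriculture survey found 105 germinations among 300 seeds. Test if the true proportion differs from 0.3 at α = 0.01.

p̂ = 0.35, p₀ = 0.3. z = (p̂ - p₀)/√(p₀(1-p₀)/n) = 1.89. Critical: ±2.576. Fail to reject H₀.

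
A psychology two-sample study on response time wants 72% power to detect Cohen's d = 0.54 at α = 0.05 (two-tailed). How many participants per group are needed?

z_{α/2} = 1.96, z_β = Φ⁻¹(0.72) = 0.583. For medium effect (d = 0.54): n per group = 2(z_{α/2} + z_β)²/d² = 2(1.96 + 0.583)²/0.54² = 44.4 → 45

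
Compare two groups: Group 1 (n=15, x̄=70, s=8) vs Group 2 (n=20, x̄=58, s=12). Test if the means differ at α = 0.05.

Pooled sp = 10.49. t = 3.349, df = 33. Critical t = ±2.035. Reject H₀.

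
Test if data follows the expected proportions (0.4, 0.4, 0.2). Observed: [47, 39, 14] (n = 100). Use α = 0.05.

Expected: [40.0, 40.0, 20.0]. χ² = 3.05. df = 2, critical = 5.991. Fail to reject H₀.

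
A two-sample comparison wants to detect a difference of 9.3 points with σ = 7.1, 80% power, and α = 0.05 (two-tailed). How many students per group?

n per group = 2(z_α/2 + z_β)²σ²/d² = 2×(1.96 + 0.84)²×7.1²/9.3² = 9.1 → n = 10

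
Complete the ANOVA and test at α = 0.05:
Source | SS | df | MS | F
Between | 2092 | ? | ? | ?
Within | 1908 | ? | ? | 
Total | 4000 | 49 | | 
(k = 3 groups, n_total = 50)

df_between = 2, df_within = 47. MS_between = 1046.0, MS_within = 40.6. F = 25.766, F_crit ≈ 3.195. Reject H₀.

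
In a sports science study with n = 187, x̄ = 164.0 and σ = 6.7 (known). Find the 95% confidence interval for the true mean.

CI = x̄ ± z*(σ/√n) = 164.0 ± 1.96(6.7/√187) = 164.0 ± 0.96 = (163.04, 164.96)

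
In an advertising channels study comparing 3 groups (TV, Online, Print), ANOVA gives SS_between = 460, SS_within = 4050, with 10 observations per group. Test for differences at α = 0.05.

df_between = 2, df_within = 27. F = MS_between/MS_within = 230.0/150.0 = 1.533. F_crit ≈ 3.354. Fail to reject H₀.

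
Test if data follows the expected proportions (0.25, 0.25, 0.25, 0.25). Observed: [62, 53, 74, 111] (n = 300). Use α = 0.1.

Expected: [75.0, 75.0, 75.0, 75.0]. χ² = 26.0. df = 3, critical = 6.251. Reject H₀.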